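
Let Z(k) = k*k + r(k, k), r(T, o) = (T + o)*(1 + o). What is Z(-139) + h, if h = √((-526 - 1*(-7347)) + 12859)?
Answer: 57685 + 4*√1230 ≈ 57825.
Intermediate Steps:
r(T, o) = (1 + o)*(T + o)
Z(k) = 2*k + 3*k² (Z(k) = k*k + (k + k + k² + k*k) = k² + (k + k + k² + k²) = k² + (2*k + 2*k²) = 2*k + 3*k²)
h = 4*√1230 (h = √((-526 + 7347) + 12859) = √(6821 + 12859) = √19680 = 4*√1230 ≈ 140.29)
Z(-139) + h = -139*(2 + 3*(-139)) + 4*√1230 = -139*(2 - 417) + 4*√1230 = -139*(-415) + 4*√1230 = 57685 + 4*√1230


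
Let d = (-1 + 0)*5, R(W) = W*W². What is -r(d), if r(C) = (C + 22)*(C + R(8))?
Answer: -8619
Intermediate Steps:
R(W) = W³
d = -5 (d = -1*5 = -5)
r(C) = (22 + C)*(512 + C) (r(C) = (C + 22)*(C + 8³) = (22 + C)*(C + 512) = (22 + C)*(512 + C))
-r(d) = -(11264 + (-5)² + 534*(-5)) = -(11264 + 25 - 2670) = -1*8619 = -8619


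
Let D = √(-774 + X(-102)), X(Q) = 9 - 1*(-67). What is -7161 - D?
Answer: -7161 - I*√698 ≈ -7161.0 - 26.42*I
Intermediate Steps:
X(Q) = 76 (X(Q) = 9 + 67 = 76)
D = I*√698 (D = √(-774 + 76) = √(-698) = I*√698 ≈ 26.42*I)
-7161 - D = -7161 - I*√698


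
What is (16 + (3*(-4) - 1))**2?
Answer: 9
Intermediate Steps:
(16 + (3*(-4) - 1))**2 = (16 + (-12 - 1))**2 = (16 - 13)**2 = 3**2 = 9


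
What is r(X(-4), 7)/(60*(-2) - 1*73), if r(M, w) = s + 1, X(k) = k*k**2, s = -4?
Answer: 3/193 ≈ 0.015544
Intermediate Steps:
X(k) = k**3
r(M, w) = -3 (r(M, w) = -4 + 1 = -3)
r(X(-4), 7)/(60*(-2) - 1*73) = -3/(60*(-2) - 1*73) = -3/(-120 - 73) = -3/(-193) = -3*(-1/193) = 3/193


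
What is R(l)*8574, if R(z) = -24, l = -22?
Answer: -205776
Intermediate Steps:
R(l)*8574 = -24*8574 = -205776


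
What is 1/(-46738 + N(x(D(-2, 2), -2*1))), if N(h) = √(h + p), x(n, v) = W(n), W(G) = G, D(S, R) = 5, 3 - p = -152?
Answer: -23369/1092220242 - √10/546110121 ≈ -2.1402e-5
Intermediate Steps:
p = 155 (p = 3 - 1*(-152) = 3 + 152 = 155)
x(n, v) = n
N(h) = √(155 + h) (N(h) = √(h + 155) = √(155 + h))
1/(-46738 + N(x(D(-2, 2), -2*1))) = 1/(-46738 + √(155 + 5)) = 1/(-46738 + √160) = 1/(-46738 + 4*√10)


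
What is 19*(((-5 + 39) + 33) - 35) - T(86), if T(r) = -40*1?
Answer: 648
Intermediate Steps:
T(r) = -40
19*(((-5 + 39) + 33) - 35) - T(86) = 19*(((-5 + 39) + 33) - 35) - 1*(-40) = 19*((34 + 33) - 35) + 40 = 19*(67 - 35) + 40 = 19*32 + 40 = 608 + 40 = 648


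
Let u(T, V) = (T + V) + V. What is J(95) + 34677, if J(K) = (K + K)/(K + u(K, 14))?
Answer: 3779888/109 ≈ 34678.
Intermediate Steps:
u(T, V) = T + 2*V
J(K) = 2*K/(28 + 2*K) (J(K) = (K + K)/(K + (K + 2*14)) = (2*K)/(K + (K + 28)) = (2*K)/(K + (28 + K)) = (2*K)/(28 + 2*K) = 2*K/(28 + 2*K))
J(95) + 34677 = 95/(14 + 95) + 34677 = 95/109 + 34677 = 3779888/109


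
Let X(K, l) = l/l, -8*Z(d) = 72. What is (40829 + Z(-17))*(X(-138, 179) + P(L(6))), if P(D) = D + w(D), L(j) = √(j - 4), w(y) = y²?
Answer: 122460 + 40820*√2 ≈ 1.8019e+5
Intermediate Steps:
Z(d) = -9 (Z(d) = -⅛*72 = -9)
X(K, l) = 1
L(j) = √(-4 + j)
P(D) = D + D²
(40829 + Z(-17))*(X(-138, 179) + P(L(6))) = (40829 - 9)*(1 + √(-4 + 6)*(1 + √(-4 + 6))) = 40820*(1 + √2*(1 + √2)) = 40820 + 40820*√2*(1 + √2)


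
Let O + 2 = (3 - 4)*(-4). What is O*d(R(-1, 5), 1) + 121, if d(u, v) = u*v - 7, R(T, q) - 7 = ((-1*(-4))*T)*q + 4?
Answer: 89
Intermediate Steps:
R(T, q) = 11 + 4*T*q (R(T, q) = 7 + (((-1*(-4))*T)*q + 4) = 7 + ((4*T)*q + 4) = 7 + (4*T*q + 4) = 7 + (4 + 4*T*q) = 11 + 4*T*q)
d(u, v) = -7 + u*v
O = 2 (O = -2 + (3 - 4)*(-4) = -2 - 1*(-4) = -2 + 4 = 2)
O*d(R(-1, 5), 1) + 121 = 2*(-7 + (11 + 4*(-1)*5)*1) + 121 = 2*(-7 + (11 - 20)*1) + 121 = 2*(-7 - 9*1) + 121 = 2*(-7 - 9) + 121 = 2*(-16) + 121 = -32 + 121 = 89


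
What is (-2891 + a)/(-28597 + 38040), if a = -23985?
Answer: -26876/9443 ≈ -2.8461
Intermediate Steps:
(-2891 + a)/(-28597 + 38040) = (-2891 - 23985)/(-28597 + 38040) = -26876/9443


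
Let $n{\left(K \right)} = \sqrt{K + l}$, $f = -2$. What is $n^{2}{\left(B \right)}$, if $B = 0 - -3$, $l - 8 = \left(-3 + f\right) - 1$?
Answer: $5$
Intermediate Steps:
$l = 2$ ($l = 8 - 6 = 2$)
$B = 3$ ($B = 0 + 3 = 3$)
$n{\left(K \right)} = \sqrt{2 + K}$ ($n{\left(K \right)} = \sqrt{K + 2} = \sqrt{2 + K}$)
$n^{2}{\left(B \right)} = \left(\sqrt{2 + 3}\right)^{2} = \left(\sqrt{5}\right)^{2} = 5$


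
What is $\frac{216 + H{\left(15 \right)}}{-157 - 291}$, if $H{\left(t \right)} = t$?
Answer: $- \frac{33}{64} \approx -0.51563$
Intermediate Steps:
$\frac{216 + H{\left(15 \right)}}{-157 - 291} = \frac{216 + 15}{-157 - 291} = \frac{231}{-448} = 231 \left(- \frac{1}{448}\right) = - \frac{33}{64}$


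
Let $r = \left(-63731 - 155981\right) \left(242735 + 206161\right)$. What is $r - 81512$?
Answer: $-98627919464$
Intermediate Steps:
$r = -98627837952$ ($r = \left(-219712\right) 448896 = -98627837952$)
$r - 81512 = -98627837952 - 81512 = -98627919464$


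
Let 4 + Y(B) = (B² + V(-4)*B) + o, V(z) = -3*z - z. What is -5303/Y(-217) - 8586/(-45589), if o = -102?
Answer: 131826979/1983622979 ≈ 0.066458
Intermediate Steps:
V(z) = -4*z
Y(B) = -106 + B² + 16*B (Y(B) = -4 + ((B² + (-4*(-4))*B) - 102) = -4 + ((B² + 16*B) - 102) = -4 + (-102 + B² + 16*B) = -106 + B² + 16*B)
-5303/Y(-217) - 8586/(-45589) = -5303/(-106 + (-217)² + 16*(-217)) - 8586/(-45589) = -5303/(-106 + 47089 - 3472) - 8586*(-1/45589) = -5303/43511 + 8586/45589 = 131826979/1983622979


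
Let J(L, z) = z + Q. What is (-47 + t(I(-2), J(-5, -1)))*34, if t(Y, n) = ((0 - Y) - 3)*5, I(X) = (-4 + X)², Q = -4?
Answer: -8228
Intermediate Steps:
J(L, z) = -4 + z (J(L, z) = z - 4 = -4 + z)
t(Y, n) = -15 - 5*Y (t(Y, n) = (-Y - 3)*5 = (-3 - Y)*5 = -15 - 5*Y)
(-47 + t(I(-2), J(-5, -1)))*34 = (-47 + (-15 - 5*(-4 - 2)²))*34 = (-47 + (-15 - 5*(-6)²))*34 = (-47 + (-15 - 5*36))*34 = (-47 + (-15 - 180))*34 = (-47 - 195)*34 = -242*34 = -8228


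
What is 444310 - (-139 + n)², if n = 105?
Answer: 443154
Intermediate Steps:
444310 - (-139 + n)² = 444310 - (-139 + 105)² = 444310 - 1*(-34)² = 444310 - 1*1156 = 444310 - 1156 = 443154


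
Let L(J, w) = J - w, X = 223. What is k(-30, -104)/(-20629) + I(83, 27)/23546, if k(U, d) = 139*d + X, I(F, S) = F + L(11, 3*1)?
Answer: 337007457/485730434 ≈ 0.69382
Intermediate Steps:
I(F, S) = 8 + F (I(F, S) = F + (11 - 3) = F + 8 = 8 + F)
k(U, d) = 223 + 139*d (k(U, d) = 139*d + 223 = 223 + 139*d)
k(-30, -104)/(-20629) + I(83, 27)/23546 = (223 + 139*(-104))/(-20629) + (8 + 83)/23546 = (223 - 14456)*(-1/20629) + 91*(1/23546) = -14233*(-1/20629) + 91/23546 = 14233/20629 + 91/23546 = 337007457/485730434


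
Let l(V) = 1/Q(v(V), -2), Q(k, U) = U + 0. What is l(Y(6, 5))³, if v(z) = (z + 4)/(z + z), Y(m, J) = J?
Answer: -⅛ ≈ -0.12500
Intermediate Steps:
v(z) = (4 + z)/(2*z) (v(z) = (4 + z)/((2*z)) = (4 + z)*(1/(2*z)) = (4 + z)/(2*z))
Q(k, U) = U
l(V) = -½ (l(V) = 1/(-2) = -½)
l(Y(6, 5))³ = (-½)³ = -⅛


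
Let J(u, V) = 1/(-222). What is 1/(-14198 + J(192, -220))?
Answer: -222/3151957 ≈ -7.0432e-5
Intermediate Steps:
J(u, V) = -1/222
1/(-14198 + J(192, -220)) = 1/(-14198 - 1/222) = 1/(-3151957/222) = -222/3151957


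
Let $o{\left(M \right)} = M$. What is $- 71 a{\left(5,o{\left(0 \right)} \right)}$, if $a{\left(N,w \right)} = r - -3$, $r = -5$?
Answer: $142$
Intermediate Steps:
$a{\left(N,w \right)} = -2$ ($a{\left(N,w \right)} = -5 - -3 = -5 + 3 = -2$)
$- 71 a{\left(5,o{\left(0 \right)} \right)} = \left(-71\right) \left(-2\right) = 142$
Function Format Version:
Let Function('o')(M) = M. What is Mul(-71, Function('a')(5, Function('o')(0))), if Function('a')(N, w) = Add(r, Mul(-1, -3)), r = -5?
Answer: 142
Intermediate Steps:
Function('a')(N, w) = -2 (Function('a')(N, w) = Add(-5, Mul(-1, -3)) = Add(-5, 3) = -2)
Mul(-71, Function('a')(5, Function('o')(0))) = Mul(-71, -2) = 142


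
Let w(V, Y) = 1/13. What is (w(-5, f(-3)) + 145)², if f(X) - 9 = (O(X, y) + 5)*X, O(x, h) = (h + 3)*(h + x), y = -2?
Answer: 3556996/169 ≈ 21047.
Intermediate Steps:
O(x, h) = (3 + h)*(h + x)
f(X) = 9 + X*(3 + X) (f(X) = 9 + (((-2)² + 3*(-2) + 3*X - 2*X) + 5)*X = 9 + ((4 - 6 + 3*X - 2*X) + 5)*X = 9 + ((-2 + X) + 5)*X = 9 + (3 + X)*X = 9 + X*(3 + X))
w(V, Y) = 1/13
(w(-5, f(-3)) + 145)² = (1/13 + 145)² = (1886/13)² = 3556996/169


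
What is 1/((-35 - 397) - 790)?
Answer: -1/1222 ≈ -0.00081833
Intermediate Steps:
1/((-35 - 397) - 790) = 1/(-432 - 790) = 1/(-1222) = -1/1222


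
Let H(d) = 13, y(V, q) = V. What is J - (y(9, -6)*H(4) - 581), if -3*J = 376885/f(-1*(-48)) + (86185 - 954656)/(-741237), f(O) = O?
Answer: -25541811329/11859792 ≈ -2153.6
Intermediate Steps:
J = -31044754817/11859792 (J = -(376885/((-1*(-48))) + (86185 - 954656)/(-741237))/3 = -(376885/48 - 868471*(-1/741237))/3 = -(376885*(1/48) + 868471/741237)/3 = -(376885/48 + 868471/741237)/3 = -1/3*31044754817/3953264 = -31044754817/11859792 ≈ -2617.6)
J - (y(9, -6)*H(4) - 581) = -31044754817/11859792 - (9*13 - 581) = -31044754817/11859792 - (117 - 581) = -31044754817/11859792 - 1*(-464) = -31044754817/11859792 + 464 = -25541811329/11859792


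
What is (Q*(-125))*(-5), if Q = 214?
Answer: 133750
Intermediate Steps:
(Q*(-125))*(-5) = (214*(-125))*(-5) = -26750*(-5) = 133750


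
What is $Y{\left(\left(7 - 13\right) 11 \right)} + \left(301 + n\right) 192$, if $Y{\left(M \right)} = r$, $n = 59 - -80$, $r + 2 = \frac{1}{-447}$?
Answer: $\frac{37761665}{447} \approx 84478.0$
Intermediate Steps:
$r = - \frac{895}{447}$ ($r = -2 + \frac{1}{-447} = -2 - \frac{1}{447} = - \frac{895}{447} \approx -2.0022$)
$n = 139$ ($n = 59 + 80 = 139$)
$Y{\left(M \right)} = - \frac{895}{447}$
$Y{\left(\left(7 - 13\right) 11 \right)} + \left(301 + n\right) 192 = - \frac{895}{447} + \left(301 + 139\right) 192 = - \frac{895}{447} + 440 \cdot 192 = - \frac{895}{447} + 84480 = \frac{37761665}{447}$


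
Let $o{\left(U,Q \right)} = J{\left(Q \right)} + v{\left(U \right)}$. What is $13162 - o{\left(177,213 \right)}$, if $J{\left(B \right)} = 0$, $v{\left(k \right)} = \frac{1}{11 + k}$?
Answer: $\frac{2474455}{188} \approx 13162.0$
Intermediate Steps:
$o{\left(U,Q \right)} = \frac{1}{11 + U}$ ($o{\left(U,Q \right)} = 0 + \frac{1}{11 + U} = \frac{1}{11 + U}$)
$13162 - o{\left(177,213 \right)} = 13162 - \frac{1}{11 + 177} = 13162 - \frac{1}{188} = \frac{2474455}{188}$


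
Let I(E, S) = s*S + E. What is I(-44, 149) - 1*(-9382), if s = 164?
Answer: 33774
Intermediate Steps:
I(E, S) = E + 164*S (I(E, S) = 164*S + E = E + 164*S)
I(-44, 149) - 1*(-9382) = (-44 + 164*149) - 1*(-9382) = (-44 + 24436) + 9382 = 24392 + 9382 = 33774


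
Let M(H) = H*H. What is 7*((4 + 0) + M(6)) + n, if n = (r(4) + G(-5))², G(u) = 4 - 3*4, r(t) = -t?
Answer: 424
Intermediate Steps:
G(u) = -8 (G(u) = 4 - 12 = -8)
M(H) = H²
n = 144 (n = (-1*4 - 8)² = (-4 - 8)² = (-12)² = 144)
7*((4 + 0) + M(6)) + n = 7*((4 + 0) + 6²) + 144 = 7*(4 + 36) + 144 = 7*40 + 144 = 280 + 144 = 424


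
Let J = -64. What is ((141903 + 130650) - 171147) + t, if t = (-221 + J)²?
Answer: 182631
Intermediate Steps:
t = 81225 (t = (-221 - 64)² = (-285)² = 81225)
((141903 + 130650) - 171147) + t = ((141903 + 130650) - 171147) + 81225 = (272553 - 171147) + 81225 = 101406 + 81225 = 182631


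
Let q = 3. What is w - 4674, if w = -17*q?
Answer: -4725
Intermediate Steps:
w = -51 (w = -17*3 = -51)
w - 4674 = -51 - 4674 = -4725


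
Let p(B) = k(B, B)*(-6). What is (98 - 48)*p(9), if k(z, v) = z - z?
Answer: 0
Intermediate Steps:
k(z, v) = 0
p(B) = 0 (p(B) = 0*(-6) = 0)
(98 - 48)*p(9) = (98 - 48)*0 = 50*0 = 0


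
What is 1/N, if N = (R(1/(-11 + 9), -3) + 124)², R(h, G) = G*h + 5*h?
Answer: 1/15129 ≈ 6.6098e-5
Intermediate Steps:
R(h, G) = 5*h + G*h
N = 15129 (N = ((5 - 3)/(-11 + 9) + 124)² = (2/(-2) + 124)² = (-½*2 + 124)² = (-1 + 124)² = 123² = 15129)
1/N = 1/15129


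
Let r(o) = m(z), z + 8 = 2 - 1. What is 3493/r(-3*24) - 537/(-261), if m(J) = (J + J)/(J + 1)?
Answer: 130418/87 ≈ 1499.1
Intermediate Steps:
z = -7 (z = -8 + (2 - 1) = -8 + 1 = -7)
m(J) = 2*J/(1 + J) (m(J) = (2*J)/(1 + J) = 2*J/(1 + J))
r(o) = 7/3 (r(o) = 2*(-7)/(1 - 7) = 2*(-7)/(-6) = 2*(-7)*(-⅙) = 7/3)
3493/r(-3*24) - 537/(-261) = 3493/(7/3) - 537/(-261) = 3493*(3/7) - 537*(-1/261) = 1497 + 179/87 = 130418/87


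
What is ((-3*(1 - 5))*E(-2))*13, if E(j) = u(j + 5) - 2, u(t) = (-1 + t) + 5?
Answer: 780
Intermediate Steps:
u(t) = 4 + t
E(j) = 7 + j (E(j) = (4 + (j + 5)) - 2 = (4 + (5 + j)) - 2 = (9 + j) - 2 = 7 + j)
((-3*(1 - 5))*E(-2))*13 = ((-3*(1 - 5))*(7 - 2))*13 = (-3*(-4)*5)*13 = (12*5)*13 = 60*13 = 780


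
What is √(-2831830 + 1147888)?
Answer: I*√1683942 ≈ 1297.7*I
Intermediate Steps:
√(-2831830 + 1147888) = √(-1683942) = I*√1683942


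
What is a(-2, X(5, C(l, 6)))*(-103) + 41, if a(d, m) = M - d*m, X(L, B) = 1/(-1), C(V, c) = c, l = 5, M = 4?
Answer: -165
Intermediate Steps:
X(L, B) = -1
a(d, m) = 4 - d*m
a(-2, X(5, C(l, 6)))*(-103) + 41 = (4 - 1*(-2)*(-1))*(-103) + 41 = (4 - 2)*(-103) + 41 = 2*(-103) + 41 = -206 + 41 = -165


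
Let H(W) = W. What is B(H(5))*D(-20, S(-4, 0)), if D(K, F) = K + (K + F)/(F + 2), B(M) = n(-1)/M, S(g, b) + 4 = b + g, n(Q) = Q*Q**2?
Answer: 46/15 ≈ 3.0667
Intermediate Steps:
n(Q) = Q**3
S(g, b) = -4 + b + g (S(g, b) = -4 + (b + g) = -4 + b + g)
B(M) = -1/M (B(M) = (-1)**3/M = -1/M)
D(K, F) = K + (F + K)/(2 + F)
B(H(5))*D(-20, S(-4, 0)) = (-1/5)*(((-4 + 0 - 4) + 3*(-20) + (-4 + 0 - 4)*(-20))/(2 + (-4 + 0 - 4))) = (-1*1/5)*((-8 - 60 - 8*(-20))/(2 - 8)) = -(-8 - 60 + 160)/(5*(-6)) = -(-1)*92/30 = -1/5*(-46/3) = 46/15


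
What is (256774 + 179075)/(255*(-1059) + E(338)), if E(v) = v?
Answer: -435849/269707 ≈ -1.6160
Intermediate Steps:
(256774 + 179075)/(255*(-1059) + E(338)) = (256774 + 179075)/(255*(-1059) + 338) = 435849/(-270045 + 338) = 435849/(-269707) = 435849*(-1/269707) = -435849/269707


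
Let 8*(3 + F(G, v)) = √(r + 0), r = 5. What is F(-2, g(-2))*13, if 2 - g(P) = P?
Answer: -39 + 13*√5/8 ≈ -35.366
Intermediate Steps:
g(P) = 2 - P
F(G, v) = -3 + √5/8 (F(G, v) = -3 + √(5 + 0)/8 = -3 + √5/8)
F(-2, g(-2))*13 = (-3 + √5/8)*13 = -39 + 13*√5/8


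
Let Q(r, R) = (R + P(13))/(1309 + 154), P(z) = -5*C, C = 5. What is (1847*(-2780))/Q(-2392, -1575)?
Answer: 375600379/80 ≈ 4.6950e+6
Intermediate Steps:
P(z) = -25 (P(z) = -5*5 = -25)
Q(r, R) = -25/1463 + R/1463 (Q(r, R) = (R - 25)/(1309 + 154) = (-25 + R)/1463 = (-25 + R)*(1/1463) = -25/1463 + R/1463)
(1847*(-2780))/Q(-2392, -1575) = (1847*(-2780))/(-25/1463 + (1/1463)*(-1575)) = -5134660/(-25/1463 - 225/209) = -5134660/(-1600/1463) = -5134660*(-1463/1600) = 375600379/80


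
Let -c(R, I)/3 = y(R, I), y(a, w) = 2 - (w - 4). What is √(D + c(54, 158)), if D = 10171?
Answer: √10627 ≈ 103.09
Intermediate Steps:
y(a, w) = 6 - w (y(a, w) = 2 - (-4 + w) = 2 + (4 - w) = 6 - w)
c(R, I) = -18 + 3*I (c(R, I) = -3*(6 - I) = -18 + 3*I)
√(D + c(54, 158)) = √(10171 + (-18 + 3*158)) = √(10171 + (-18 + 474)) = √(10171 + 456) = √10627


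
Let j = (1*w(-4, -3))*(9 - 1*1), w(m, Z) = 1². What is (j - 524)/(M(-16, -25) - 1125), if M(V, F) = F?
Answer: 258/575 ≈ 0.44870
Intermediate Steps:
w(m, Z) = 1
j = 8 (j = (1*1)*(9 - 1*1) = 1*(9 - 1) = 1*8 = 8)
(j - 524)/(M(-16, -25) - 1125) = (8 - 524)/(-25 - 1125) = -516/(-1150) = -516*(-1/1150) = 258/575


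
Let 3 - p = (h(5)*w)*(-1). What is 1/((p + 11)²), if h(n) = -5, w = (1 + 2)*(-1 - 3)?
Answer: 1/5476 ≈ 0.00018262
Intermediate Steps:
w = -12 (w = 3*(-4) = -12)
p = 63 (p = 3 - (-5*(-12))*(-1) = 3 - 60*(-1) = 3 - 1*(-60) = 3 + 60 = 63)
1/((p + 11)²) = 1/((63 + 11)²) = 1/(74²) = 1/5476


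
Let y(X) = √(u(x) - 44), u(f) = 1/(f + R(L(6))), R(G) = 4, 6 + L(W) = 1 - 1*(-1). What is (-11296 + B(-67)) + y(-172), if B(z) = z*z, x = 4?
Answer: -6807 + 3*I*√78/4 ≈ -6807.0 + 6.6238*I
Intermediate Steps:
L(W) = -4 (L(W) = -6 + (1 - 1*(-1)) = -6 + (1 + 1) = -6 + 2 = -4)
B(z) = z²
u(f) = 1/(4 + f) (u(f) = 1/(f + 4) = 1/(4 + f))
y(X) = 3*I*√78/4 (y(X) = √(1/(4 + 4) - 44) = √(1/8 - 44) = √(⅛ - 44) = √(-351/8) = 3*I*√78/4)
(-11296 + B(-67)) + y(-172) = (-11296 + (-67)²) + 3*I*√78/4 = (-11296 + 4489) + 3*I*√78/4 = -6807 + 3*I*√78/4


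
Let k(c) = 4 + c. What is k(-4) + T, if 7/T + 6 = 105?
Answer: 7/99 ≈ 0.070707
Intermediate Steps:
T = 7/99 (T = 7/(-6 + 105) = 7/99 ≈ 0.070707)
k(-4) + T = (4 - 4) + 7/99 = 0 + 7/99 = 7/99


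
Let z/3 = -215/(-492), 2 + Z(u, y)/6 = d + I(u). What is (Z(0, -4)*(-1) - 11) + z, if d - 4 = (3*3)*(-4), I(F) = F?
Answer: 31867/164 ≈ 194.31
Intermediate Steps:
d = -32 (d = 4 + (3*3)*(-4) = 4 + 9*(-4) = 4 - 36 = -32)
Z(u, y) = -204 + 6*u (Z(u, y) = -12 + 6*(-32 + u) = -12 + (-192 + 6*u) = -204 + 6*u)
z = 215/164 (z = 3*(-215/(-492)) = 3*(-215*(-1/492)) = 3*(215/492) = 215/164 ≈ 1.3110)
(Z(0, -4)*(-1) - 11) + z = ((-204 + 6*0)*(-1) - 11) + 215/164 = ((-204 + 0)*(-1) - 11) + 215/164 = (-204*(-1) - 11) + 215/164 = (204 - 11) + 215/164 = 193 + 215/164 = 31867/164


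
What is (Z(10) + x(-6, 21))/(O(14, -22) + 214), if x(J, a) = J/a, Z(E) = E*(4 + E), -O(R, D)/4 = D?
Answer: 489/1057 ≈ 0.46263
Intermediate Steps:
O(R, D) = -4*D
(Z(10) + x(-6, 21))/(O(14, -22) + 214) = (10*(4 + 10) - 6/21)/(-4*(-22) + 214) = (10*14 - 6*1/21)/(88 + 214) = (140 - 2/7)/302 = (978/7)*(1/302) = 489/1057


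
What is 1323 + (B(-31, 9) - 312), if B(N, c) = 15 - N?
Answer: 1057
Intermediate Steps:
1323 + (B(-31, 9) - 312) = 1323 + ((15 - 1*(-31)) - 312) = 1323 + ((15 + 31) - 312) = 1323 + (46 - 312) = 1323 - 266 = 1057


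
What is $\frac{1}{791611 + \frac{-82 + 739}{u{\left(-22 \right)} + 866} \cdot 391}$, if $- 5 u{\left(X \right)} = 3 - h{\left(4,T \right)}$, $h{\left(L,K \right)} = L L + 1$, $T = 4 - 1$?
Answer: $\frac{1448}{1146680873} \approx 1.2628 \cdot 10^{-6}$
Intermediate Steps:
$T = 3$ ($T = 4 - 1 = 3$)
$h{\left(L,K \right)} = 1 + L^{2}$ ($h{\left(L,K \right)} = L^{2} + 1 = 1 + L^{2}$)
$u{\left(X \right)} = \frac{14}{5}$ ($u{\left(X \right)} = - \frac{3 - \left(1 + 4^{2}\right)}{5} = - \frac{3 - \left(1 + 16\right)}{5} = - \frac{3 - 17}{5} = \left(- \frac{1}{5}\right) \left(-14\right) = \frac{14}{5}$)
$\frac{1}{791611 + \frac{-82 + 739}{u{\left(-22 \right)} + 866} \cdot 391} = \frac{1}{791611 + \frac{-82 + 739}{\frac{14}{5} + 866} \cdot 391} = \frac{1}{791611 + \frac{657}{\frac{4344}{5}} \cdot 391} = \frac{1}{791611 + 657 \cdot \frac{5}{4344} \cdot 391} = \frac{1}{791611 + \frac{1095}{1448} \cdot 391} = \frac{1}{791611 + \frac{428145}{1448}} = \frac{1}{\frac{1146680873}{1448}} = \frac{1448}{1146680873}$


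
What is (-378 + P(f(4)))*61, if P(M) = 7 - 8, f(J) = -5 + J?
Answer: -23119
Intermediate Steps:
P(M) = -1
(-378 + P(f(4)))*61 = (-378 - 1)*61 = -379*61 = -23119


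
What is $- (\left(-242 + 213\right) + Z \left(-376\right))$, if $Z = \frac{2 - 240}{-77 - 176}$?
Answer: $\frac{96825}{253} \approx 382.71$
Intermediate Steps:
$Z = \frac{238}{253}$ ($Z = - \frac{238}{-253} = \left(-238\right) \left(- \frac{1}{253}\right) = \frac{238}{253} \approx 0.94071$)
$- (\left(-242 + 213\right) + Z \left(-376\right)) = - (\left(-242 + 213\right) + \frac{238}{253} \left(-376\right)) = - (-29 - \frac{89488}{253}) = \left(-1\right) \left(- \frac{96825}{253}\right) = \frac{96825}{253}$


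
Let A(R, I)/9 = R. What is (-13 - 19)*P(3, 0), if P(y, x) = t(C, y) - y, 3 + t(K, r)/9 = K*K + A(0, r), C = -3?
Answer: -1632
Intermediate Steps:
A(R, I) = 9*R
t(K, r) = -27 + 9*K**2 (t(K, r) = -27 + 9*(K*K + 9*0) = -27 + 9*(K**2 + 0) = -27 + 9*K**2)
P(y, x) = 54 - y (P(y, x) = (-27 + 9*(-3)**2) - y = (-27 + 9*9) - y = (-27 + 81) - y = 54 - y)
(-13 - 19)*P(3, 0) = (-13 - 19)*(54 - 1*3) = -32*(54 - 3) = -32*51 = -1632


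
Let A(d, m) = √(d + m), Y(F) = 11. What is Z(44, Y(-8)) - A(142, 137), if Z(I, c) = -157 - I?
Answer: -201 - 3*√31 ≈ -217.70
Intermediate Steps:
Z(44, Y(-8)) - A(142, 137) = (-157 - 1*44) - √(142 + 137) = (-157 - 44) - √279 = -201 - 3*√31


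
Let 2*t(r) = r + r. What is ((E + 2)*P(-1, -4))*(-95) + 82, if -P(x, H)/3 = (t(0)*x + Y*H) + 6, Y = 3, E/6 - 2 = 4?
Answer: -64898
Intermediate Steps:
t(r) = r (t(r) = (r + r)/2 = (2*r)/2 = r)
E = 36 (E = 12 + 6*4 = 12 + 24 = 36)
P(x, H) = -18 - 9*H (P(x, H) = -3*((0*x + 3*H) + 6) = -3*((0 + 3*H) + 6) = -3*(3*H + 6) = -3*(6 + 3*H) = -18 - 9*H)
((E + 2)*P(-1, -4))*(-95) + 82 = ((36 + 2)*(-18 - 9*(-4)))*(-95) + 82 = (38*(-18 + 36))*(-95) + 82 = (38*18)*(-95) + 82 = 684*(-95) + 82 = -64980 + 82 = -64898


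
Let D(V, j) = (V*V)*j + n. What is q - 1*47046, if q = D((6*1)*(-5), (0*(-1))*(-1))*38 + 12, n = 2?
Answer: -46958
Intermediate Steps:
D(V, j) = 2 + j*V**2 (D(V, j) = (V*V)*j + 2 = V**2*j + 2 = j*V**2 + 2 = 2 + j*V**2)
q = 88 (q = (2 + ((0*(-1))*(-1))*((6*1)*(-5))**2)*38 + 12 = (2 + (0*(-1))*(6*(-5))**2)*38 + 12 = (2 + 0*(-30)**2)*38 + 12 = (2 + 0*900)*38 + 12 = (2 + 0)*38 + 12 = 2*38 + 12 = 76 + 12 = 88)
q - 1*47046 = 88 - 1*47046 = 88 - 47046 = -46958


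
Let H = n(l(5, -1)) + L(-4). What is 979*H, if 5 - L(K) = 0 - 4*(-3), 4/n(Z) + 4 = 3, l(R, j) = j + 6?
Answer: -10769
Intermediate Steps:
l(R, j) = 6 + j
n(Z) = -4 (n(Z) = 4/(-4 + 3) = 4/(-1) = 4*(-1) = -4)
L(K) = -7 (L(K) = 5 - (0 - 4*(-3)) = 5 - (0 + 12) = 5 - 1*12 = 5 - 12 = -7)
H = -11 (H = -4 - 7 = -11)
979*H = 979*(-11) = -10769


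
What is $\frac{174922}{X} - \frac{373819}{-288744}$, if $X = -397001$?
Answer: $\frac{8899894441}{10421059704} \approx 0.85403$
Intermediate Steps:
$\frac{174922}{X} - \frac{373819}{-288744} = \frac{174922}{-397001} - \frac{373819}{-288744} = 174922 \left(- \frac{1}{397001}\right) - - \frac{373819}{288744} = - \frac{15902}{36091} + \frac{373819}{288744} = \frac{8899894441}{10421059704}$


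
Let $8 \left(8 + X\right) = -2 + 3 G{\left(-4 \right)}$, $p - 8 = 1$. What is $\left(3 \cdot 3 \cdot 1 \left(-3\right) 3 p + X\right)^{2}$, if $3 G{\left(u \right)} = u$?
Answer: $\frac{8708401}{16} \approx 5.4428 \cdot 10^{5}$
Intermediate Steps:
$G{\left(u \right)} = \frac{u}{3}$
$p = 9$ ($p = 8 + 1 = 9$)
$X = - \frac{35}{4}$ ($X = -8 + \frac{-2 + 3 \cdot \frac{1}{3} \left(-4\right)}{8} = -8 + \frac{-2 + 3 \left(- \frac{4}{3}\right)}{8} = -8 + \frac{-2 - 4}{8} = -8 + \frac{1}{8} \left(-6\right) = -8 - \frac{3}{4} = - \frac{35}{4} \approx -8.75$)
$\left(3 \cdot 3 \cdot 1 \left(-3\right) 3 p + X\right)^{2} = \left(3 \cdot 3 \cdot 1 \left(-3\right) 3 \cdot 9 - \frac{35}{4}\right)^{2} = \left(9 \left(-3\right) 3 \cdot 9 - \frac{35}{4}\right)^{2} = \left(\left(-27\right) 3 \cdot 9 - \frac{35}{4}\right)^{2} = \left(\left(-81\right) 9 - \frac{35}{4}\right)^{2} = \left(-729 - \frac{35}{4}\right)^{2} = \left(- \frac{2951}{4}\right)^{2} = \frac{8708401}{16}$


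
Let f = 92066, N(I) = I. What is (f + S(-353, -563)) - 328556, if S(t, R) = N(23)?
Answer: -236467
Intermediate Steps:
S(t, R) = 23
(f + S(-353, -563)) - 328556 = (92066 + 23) - 328556 = 92089 - 328556 = -236467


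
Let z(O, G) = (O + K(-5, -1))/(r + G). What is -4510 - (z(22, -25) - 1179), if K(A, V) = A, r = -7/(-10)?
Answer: -809263/243 ≈ -3330.3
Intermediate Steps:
r = 7/10 (r = -7*(-⅒) = 7/10 ≈ 0.70000)
z(O, G) = (-5 + O)/(7/10 + G) (z(O, G) = (O - 5)/(7/10 + G) = (-5 + O)/(7/10 + G))
-4510 - (z(22, -25) - 1179) = -4510 - (10*(-5 + 22)/(7 + 10*(-25)) - 1179) = -4510 - (10*17/(7 - 250) - 1179) = -4510 - (10*17/(-243) - 1179) = -4510 - (10*(-1/243)*17 - 1179) = -4510 - (-170/243 - 1179) = -4510 - 1*(-286667/243) = -4510 + 286667/243 = -809263/243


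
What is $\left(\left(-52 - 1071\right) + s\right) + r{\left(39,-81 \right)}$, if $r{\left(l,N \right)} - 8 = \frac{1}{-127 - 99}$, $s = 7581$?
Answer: $\frac{1461315}{226} \approx 6466.0$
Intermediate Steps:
$r{\left(l,N \right)} = \frac{1807}{226}$ ($r{\left(l,N \right)} = 8 + \frac{1}{-127 - 99} = 8 + \frac{1}{-226} = 8 - \frac{1}{226} = \frac{1807}{226}$)
$\left(\left(-52 - 1071\right) + s\right) + r{\left(39,-81 \right)} = \left(\left(-52 - 1071\right) + 7581\right) + \frac{1807}{226} = \left(-1123 + 7581\right) + \frac{1807}{226} = 6458 + \frac{1807}{226} = \frac{1461315}{226}$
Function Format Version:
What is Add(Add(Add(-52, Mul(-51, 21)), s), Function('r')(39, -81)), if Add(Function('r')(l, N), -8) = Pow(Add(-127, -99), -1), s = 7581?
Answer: Rational(1461315, 226) ≈ 6466.0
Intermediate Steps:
Function('r')(l, N) = Rational(1807, 226) (Function('r')(l, N) = Add(8, Pow(Add(-127, -99), -1)) = Add(8, Pow(-226, -1)) = Add(8, Rational(-1, 226)) = Rational(1807, 226))
Add(Add(Add(-52, Mul(-51, 21)), s), Function('r')(39, -81)) = Add(Add(Add(-52, Mul(-51, 21)), 7581), Rational(1807, 226)) = Add(Add(Add(-52, -1071), 7581), Rational(1807, 226)) = Add(Add(-1123, 7581), Rational(1807, 226)) = Add(6458, Rational(1807, 226)) = Rational(1461315, 226)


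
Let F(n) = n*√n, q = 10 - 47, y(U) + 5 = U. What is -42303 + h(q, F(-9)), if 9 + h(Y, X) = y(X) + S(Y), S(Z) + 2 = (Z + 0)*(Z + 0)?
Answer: -40950 - 27*I ≈ -40950.0 - 27.0*I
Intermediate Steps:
y(U) = -5 + U
q = -37
S(Z) = -2 + Z² (S(Z) = -2 + (Z + 0)*(Z + 0) = -2 + Z*Z = -2 + Z²)
F(n) = n^(3/2)
h(Y, X) = -16 + X + Y² (h(Y, X) = -9 + ((-5 + X) + (-2 + Y²)) = -9 + (-7 + X + Y²) = -16 + X + Y²)
-42303 + h(q, F(-9)) = -42303 + (-16 + (-9)^(3/2) + (-37)²) = -42303 + (-16 - 27*I + 1369) = -42303 + (1353 - 27*I) = -40950 - 27*I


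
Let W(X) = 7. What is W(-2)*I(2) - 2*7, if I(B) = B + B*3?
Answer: 42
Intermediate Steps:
I(B) = 4*B (I(B) = B + 3*B = 4*B)
W(-2)*I(2) - 2*7 = 7*(4*2) - 2*7 = 7*8 - 14 = 56 - 14 = 42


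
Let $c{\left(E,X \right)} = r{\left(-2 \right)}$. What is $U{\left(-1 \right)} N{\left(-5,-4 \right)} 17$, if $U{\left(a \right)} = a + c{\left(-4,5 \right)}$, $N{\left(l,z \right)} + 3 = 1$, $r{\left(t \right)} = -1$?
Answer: $68$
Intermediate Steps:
$c{\left(E,X \right)} = -1$
$N{\left(l,z \right)} = -2$ ($N{\left(l,z \right)} = -3 + 1 = -2$)
$U{\left(a \right)} = -1 + a$ ($U{\left(a \right)} = a - 1 = -1 + a$)
$U{\left(-1 \right)} N{\left(-5,-4 \right)} 17 = \left(-1 - 1\right) \left(-2\right) 17 = \left(-2\right) \left(-2\right) 17 = 4 \cdot 17 = 68$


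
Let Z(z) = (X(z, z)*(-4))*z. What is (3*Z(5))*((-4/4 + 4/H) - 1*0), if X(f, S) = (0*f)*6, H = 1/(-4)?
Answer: 0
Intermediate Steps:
H = -¼ (H = 1*(-¼) = -¼ ≈ -0.25000)
X(f, S) = 0 (X(f, S) = 0*6 = 0)
Z(z) = 0 (Z(z) = (0*(-4))*z = 0*z = 0)
(3*Z(5))*((-4/4 + 4/H) - 1*0) = (3*0)*((-4/4 + 4/(-¼)) - 1*0) = 0*((-4*¼ + 4*(-4)) + 0) = 0*((-1 - 16) + 0) = 0*(-17 + 0) = 0*(-17) = 0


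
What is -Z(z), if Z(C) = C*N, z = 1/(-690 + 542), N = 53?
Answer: 53/148 ≈ 0.35811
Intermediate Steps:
z = -1/148 (z = 1/(-148) = -1/148 ≈ -0.0067568)
Z(C) = 53*C (Z(C) = C*53 = 53*C)
-Z(z) = -53*(-1)/148 = -1*(-53/148) = 53/148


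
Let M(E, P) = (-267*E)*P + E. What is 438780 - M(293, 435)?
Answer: 34468972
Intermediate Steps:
M(E, P) = E - 267*E*P (M(E, P) = -267*E*P + E = E - 267*E*P)
438780 - M(293, 435) = 438780 - 293*(1 - 267*435) = 438780 - 293*(1 - 116145) = 438780 - 293*(-116144) = 438780 - 1*(-34030192) = 438780 + 34030192 = 34468972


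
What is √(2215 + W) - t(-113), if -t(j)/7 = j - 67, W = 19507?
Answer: -1260 + √21722 ≈ -1112.6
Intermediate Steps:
t(j) = 469 - 7*j (t(j) = -7*(j - 67) = -7*(-67 + j) = 469 - 7*j)
√(2215 + W) - t(-113) = √(2215 + 19507) - (469 - 7*(-113)) = √21722 - (469 + 791) = √21722 - 1*1260 = √21722 - 1260 = -1260 + √21722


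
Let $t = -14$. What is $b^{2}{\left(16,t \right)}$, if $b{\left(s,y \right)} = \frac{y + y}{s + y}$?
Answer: $196$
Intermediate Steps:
$b{\left(s,y \right)} = \frac{2 y}{s + y}$
$b^{2}{\left(16,t \right)} = \left(2 \left(-14\right) \frac{1}{16 - 14}\right)^{2} = \left(2 \left(-14\right) \frac{1}{2}\right)^{2} = \left(-14\right)^{2} = 196$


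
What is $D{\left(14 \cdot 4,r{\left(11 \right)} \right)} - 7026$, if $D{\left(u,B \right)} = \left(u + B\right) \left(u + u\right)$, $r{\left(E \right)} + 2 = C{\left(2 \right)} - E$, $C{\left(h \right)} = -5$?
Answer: $-2770$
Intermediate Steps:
$r{\left(E \right)} = -7 - E$ ($r{\left(E \right)} = -2 - \left(5 + E\right) = -7 - E$)
$D{\left(u,B \right)} = 2 u \left(B + u\right)$ ($D{\left(u,B \right)} = \left(B + u\right) 2 u = 2 u \left(B + u\right)$)
$D{\left(14 \cdot 4,r{\left(11 \right)} \right)} - 7026 = 2 \cdot 14 \cdot 4 \left(\left(-7 - 11\right) + 14 \cdot 4\right) - 7026 = 2 \cdot 56 \left(\left(-7 - 11\right) + 56\right) - 7026 = 2 \cdot 56 \left(-18 + 56\right) - 7026 = 2 \cdot 56 \cdot 38 - 7026 = 4256 - 7026 = -2770$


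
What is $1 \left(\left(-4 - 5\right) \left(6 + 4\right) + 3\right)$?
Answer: $-87$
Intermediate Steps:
$1 \left(\left(-4 - 5\right) \left(6 + 4\right) + 3\right) = 1 \left(\left(-9\right) 10 + 3\right) = 1 \left(-90 + 3\right) = 1 \left(-87\right) = -87$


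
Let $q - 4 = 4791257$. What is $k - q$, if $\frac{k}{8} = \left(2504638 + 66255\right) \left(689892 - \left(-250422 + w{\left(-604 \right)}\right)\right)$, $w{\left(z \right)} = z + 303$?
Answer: $19345759362299$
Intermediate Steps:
$w{\left(z \right)} = 303 + z$
$k = 19345764153560$ ($k = 8 \left(2504638 + 66255\right) \left(689892 + \left(250422 - \left(303 - 604\right)\right)\right) = 8 \cdot 2570893 \left(689892 + \left(250422 - -301\right)\right) = 8 \cdot 2570893 \left(689892 + \left(250422 + 301\right)\right) = 8 \cdot 2570893 \left(689892 + 250723\right) = 8 \cdot 2570893 \cdot 940615 = 8 \cdot 2418220519195 = 19345764153560$)
$q = 4791261$ ($q = 4 + 4791257 = 4791261$)
$k - q = 19345764153560 - 4791261 = 19345759362299$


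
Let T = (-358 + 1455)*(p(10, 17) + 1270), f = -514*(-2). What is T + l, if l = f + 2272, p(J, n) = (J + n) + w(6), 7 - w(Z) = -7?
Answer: 1441467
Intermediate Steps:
f = 1028
w(Z) = 14 (w(Z) = 7 - 1*(-7) = 7 + 7 = 14)
p(J, n) = 14 + J + n (p(J, n) = (J + n) + 14 = 14 + J + n)
l = 3300 (l = 1028 + 2272 = 3300)
T = 1438167 (T = (-358 + 1455)*((14 + 10 + 17) + 1270) = 1097*(41 + 1270) = 1097*1311 = 1438167)
T + l = 1438167 + 3300 = 1441467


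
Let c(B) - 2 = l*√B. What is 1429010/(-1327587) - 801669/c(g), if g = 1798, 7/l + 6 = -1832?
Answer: -1198475055137983634/2970448033173 - 1719045559*√1798/2237479 ≈ -4.3604e+5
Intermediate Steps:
l = -7/1838 (l = 7/(-6 - 1832) = 7/(-1838) = 7*(-1/1838) = -7/1838 ≈ -0.0038085)
c(B) = 2 - 7*√B/1838
1429010/(-1327587) - 801669/c(g) = 1429010/(-1327587) - 801669/(2 - 7*√1798/1838) = 1429010*(-1/1327587) - 801669/(2 - 7*√1798/1838) = -1429010/1327587 - 801669/(2 - 7*√1798/1838)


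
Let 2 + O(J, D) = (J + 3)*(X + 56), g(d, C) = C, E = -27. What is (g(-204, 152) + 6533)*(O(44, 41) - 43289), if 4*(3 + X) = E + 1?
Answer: -549580535/2 ≈ -2.7479e+8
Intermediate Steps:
X = -19/2 (X = -3 + (-27 + 1)/4 = -3 + (¼)*(-26) = -3 - 13/2 = -19/2 ≈ -9.5000)
O(J, D) = 275/2 + 93*J/2 (O(J, D) = -2 + (J + 3)*(-19/2 + 56) = -2 + (3 + J)*(93/2) = -2 + (279/2 + 93*J/2) = 275/2 + 93*J/2)
(g(-204, 152) + 6533)*(O(44, 41) - 43289) = (152 + 6533)*((275/2 + (93/2)*44) - 43289) = 6685*((275/2 + 2046) - 43289) = 6685*(4367/2 - 43289) = 6685*(-82211/2) = -549580535/2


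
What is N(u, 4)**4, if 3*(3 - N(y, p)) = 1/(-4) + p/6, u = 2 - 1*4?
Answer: 112550881/1679616 ≈ 67.010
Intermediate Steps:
u = -2 (u = 2 - 4 = -2)
N(y, p) = 37/12 - p/18 (N(y, p) = 3 - (1/(-4) + p/6)/3 = 3 - (1*(-1/4) + p*(1/6))/3 = 3 - (-1/4 + p/6)/3 = 3 + (1/12 - p/18) = 37/12 - p/18)
N(u, 4)**4 = (37/12 - 1/18*4)**4 = (37/12 - 2/9)**4 = (103/36)**4 = 112550881/1679616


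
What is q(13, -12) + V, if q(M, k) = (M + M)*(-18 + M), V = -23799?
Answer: -23929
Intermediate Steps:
q(M, k) = 2*M*(-18 + M) (q(M, k) = (2*M)*(-18 + M) = 2*M*(-18 + M))
q(13, -12) + V = 2*13*(-18 + 13) - 23799 = 2*13*(-5) - 23799 = -130 - 23799 = -23929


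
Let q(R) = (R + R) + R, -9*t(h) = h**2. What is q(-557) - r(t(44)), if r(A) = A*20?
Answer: 23681/9 ≈ 2631.2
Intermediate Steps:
t(h) = -h**2/9
q(R) = 3*R (q(R) = 2*R + R = 3*R)
r(A) = 20*A
q(-557) - r(t(44)) = 3*(-557) - 20*(-1/9*44**2) = -1671 - 20*(-1/9*1936) = -1671 - 20*(-1936)/9 = -1671 - 1*(-38720/9) = -1671 + 38720/9 = 23681/9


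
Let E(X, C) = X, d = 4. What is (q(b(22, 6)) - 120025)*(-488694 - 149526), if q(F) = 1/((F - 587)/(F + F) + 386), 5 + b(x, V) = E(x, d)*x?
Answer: 707958954245631/9242 ≈ 7.6602e+10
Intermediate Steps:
b(x, V) = -5 + x**2 (b(x, V) = -5 + x*x = -5 + x**2)
q(F) = 1/(386 + (-587 + F)/(2*F)) (q(F) = 1/((-587 + F)/((2*F)) + 386) = 1/((-587 + F)*(1/(2*F)) + 386) = 1/((-587 + F)/(2*F) + 386) = 1/(386 + (-587 + F)/(2*F)))
(q(b(22, 6)) - 120025)*(-488694 - 149526) = (2*(-5 + 22**2)/(-587 + 773*(-5 + 22**2)) - 120025)*(-488694 - 149526) = (2*(-5 + 484)/(-587 + 773*(-5 + 484)) - 120025)*(-638220) = (2*479/(-587 + 773*479) - 120025)*(-638220) = (2*479/(-587 + 370267) - 120025)*(-638220) = (2*479/369680 - 120025)*(-638220) = (2*479*(1/369680) - 120025)*(-638220) = (479/184840 - 120025)*(-638220) = -22185420521/184840*(-638220) = 707958954245631/9242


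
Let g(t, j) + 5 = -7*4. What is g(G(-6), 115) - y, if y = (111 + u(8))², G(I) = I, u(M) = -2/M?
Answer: -196777/16 ≈ -12299.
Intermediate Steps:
y = 196249/16 (y = (111 - 2/8)² = (111 - 2*⅛)² = (111 - ¼)² = (443/4)² = 196249/16 ≈ 12266.)
g(t, j) = -33 (g(t, j) = -5 - 7*4 = -5 - 28 = -33)
g(G(-6), 115) - y = -33 - 1*196249/16 = -33 - 196249/16 = -196777/16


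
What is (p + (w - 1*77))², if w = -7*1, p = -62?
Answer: 21316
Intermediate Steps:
w = -7
(p + (w - 1*77))² = (-62 + (-7 - 1*77))² = (-62 + (-7 - 77))² = (-62 - 84)² = (-146)² = 21316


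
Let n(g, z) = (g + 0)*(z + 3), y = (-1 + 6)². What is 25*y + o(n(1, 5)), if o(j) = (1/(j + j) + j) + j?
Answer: 10257/16 ≈ 641.06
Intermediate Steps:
y = 25 (y = 5² = 25)
n(g, z) = g*(3 + z)
o(j) = 1/(2*j) + 2*j (o(j) = (1/(2*j) + j) + j = (j + 1/(2*j)) + j = 1/(2*j) + 2*j)
25*y + o(n(1, 5)) = 25*25 + (1/(2*((1*(3 + 5)))) + 2*(1*(3 + 5))) = 625 + (1/(2*((1*8))) + 2*(1*8)) = 625 + ((½)/8 + 2*8) = 625 + ((½)*(⅛) + 16) = 625 + (1/16 + 16) = 625 + 257/16 = 10257/16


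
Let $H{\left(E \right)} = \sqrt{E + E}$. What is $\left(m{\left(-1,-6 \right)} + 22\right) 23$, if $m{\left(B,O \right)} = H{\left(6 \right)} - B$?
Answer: $529 + 46 \sqrt{3} \approx 608.67$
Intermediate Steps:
$H{\left(E \right)} = \sqrt{2} \sqrt{E}$ ($H{\left(E \right)} = \sqrt{2 E} = \sqrt{2} \sqrt{E}$)
$m{\left(B,O \right)} = - B + 2 \sqrt{3}$ ($m{\left(B,O \right)} = \sqrt{2} \sqrt{6} - B = 2 \sqrt{3} - B = - B + 2 \sqrt{3}$)
$\left(m{\left(-1,-6 \right)} + 22\right) 23 = \left(\left(\left(-1\right) \left(-1\right) + 2 \sqrt{3}\right) + 22\right) 23 = \left(\left(1 + 2 \sqrt{3}\right) + 22\right) 23 = \left(23 + 2 \sqrt{3}\right) 23 = 529 + 46 \sqrt{3}$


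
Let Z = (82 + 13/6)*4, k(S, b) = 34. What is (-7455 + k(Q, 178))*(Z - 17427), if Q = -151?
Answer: 380482091/3 ≈ 1.2683e+8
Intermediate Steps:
Z = 1010/3 (Z = (82 + 13*(⅙))*4 = (82 + 13/6)*4 = (505/6)*4 = 1010/3 ≈ 336.67)
(-7455 + k(Q, 178))*(Z - 17427) = (-7455 + 34)*(1010/3 - 17427) = -7421*(-51271/3) = 380482091/3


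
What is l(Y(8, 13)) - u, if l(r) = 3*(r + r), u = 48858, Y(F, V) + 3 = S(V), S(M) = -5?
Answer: -48906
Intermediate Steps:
Y(F, V) = -8 (Y(F, V) = -3 - 5 = -8)
l(r) = 6*r (l(r) = 3*(2*r) = 6*r)
l(Y(8, 13)) - u = 6*(-8) - 1*48858 = -48 - 48858 = -48906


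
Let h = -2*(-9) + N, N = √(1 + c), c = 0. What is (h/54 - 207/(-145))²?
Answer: 194128489/61308900 ≈ 3.1664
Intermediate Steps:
N = 1 (N = √(1 + 0) = √1 = 1)
h = 19 (h = -2*(-9) + 1 = 18 + 1 = 19)
(h/54 - 207/(-145))² = (19/54 - 207/(-145))² = (19*(1/54) - 207*(-1/145))² = (19/54 + 207/145)² = (13933/7830)² = 194128489/61308900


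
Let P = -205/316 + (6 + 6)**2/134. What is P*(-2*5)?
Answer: -45085/10586 ≈ -4.2589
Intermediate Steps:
P = 9017/21172 (P = -205*1/316 + 12**2*(1/134) = -205/316 + 144*(1/134) = -205/316 + 72/67 = 9017/21172 ≈ 0.42589)
P*(-2*5) = 9017*(-2*5)/21172 = (9017/21172)*(-10) = -45085/10586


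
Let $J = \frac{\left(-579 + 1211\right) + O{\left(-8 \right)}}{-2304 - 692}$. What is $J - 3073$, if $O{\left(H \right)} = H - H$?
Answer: $- \frac{2301835}{749} \approx -3073.2$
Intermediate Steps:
$O{\left(H \right)} = 0$
$J = - \frac{158}{749}$ ($J = \frac{\left(-579 + 1211\right) + 0}{-2304 - 692} = \frac{632 + 0}{-2996} = 632 \left(- \frac{1}{2996}\right) = - \frac{158}{749} \approx -0.21095$)
$J - 3073 = - \frac{158}{749} - 3073 = - \frac{2301835}{749}$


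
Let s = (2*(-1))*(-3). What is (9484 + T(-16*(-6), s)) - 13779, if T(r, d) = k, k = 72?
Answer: -4223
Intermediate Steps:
s = 6 (s = -2*(-3) = 6)
T(r, d) = 72
(9484 + T(-16*(-6), s)) - 13779 = (9484 + 72) - 13779 = 9556 - 13779 = -4223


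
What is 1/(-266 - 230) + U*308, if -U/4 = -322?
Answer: 196765183/496 ≈ 3.9670e+5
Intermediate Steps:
U = 1288 (U = -4*(-322) = 1288)
1/(-266 - 230) + U*308 = 1/(-266 - 230) + 1288*308 = 1/(-496) + 396704 = -1/496 + 396704 = 196765183/496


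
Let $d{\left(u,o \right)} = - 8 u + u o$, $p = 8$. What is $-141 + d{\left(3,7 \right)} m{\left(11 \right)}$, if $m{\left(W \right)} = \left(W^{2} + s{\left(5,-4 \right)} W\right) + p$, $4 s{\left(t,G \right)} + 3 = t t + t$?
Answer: $- \frac{3003}{4} \approx -750.75$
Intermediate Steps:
$s{\left(t,G \right)} = - \frac{3}{4} + \frac{t}{4} + \frac{t^{2}}{4}$ ($s{\left(t,G \right)} = - \frac{3}{4} + \frac{t t + t}{4} = - \frac{3}{4} + \frac{t^{2} + t}{4} = - \frac{3}{4} + \frac{t + t^{2}}{4} = - \frac{3}{4} + \left(\frac{t}{4} + \frac{t^{2}}{4}\right) = - \frac{3}{4} + \frac{t}{4} + \frac{t^{2}}{4}$)
$d{\left(u,o \right)} = - 8 u + o u$
$m{\left(W \right)} = 8 + W^{2} + \frac{27 W}{4}$ ($m{\left(W \right)} = \left(W^{2} + \left(- \frac{3}{4} + \frac{1}{4} \cdot 5 + \frac{5^{2}}{4}\right) W\right) + 8 = \left(W^{2} + \left(- \frac{3}{4} + \frac{5}{4} + \frac{1}{4} \cdot 25\right) W\right) + 8 = \left(W^{2} + \left(- \frac{3}{4} + \frac{5}{4} + \frac{25}{4}\right) W\right) + 8 = \left(W^{2} + \frac{27 W}{4}\right) + 8 = 8 + W^{2} + \frac{27 W}{4}$)
$-141 + d{\left(3,7 \right)} m{\left(11 \right)} = -141 + 3 \left(-8 + 7\right) \left(8 + 11^{2} + \frac{27}{4} \cdot 11\right) = -141 + 3 \left(-1\right) \left(8 + 121 + \frac{297}{4}\right) = -141 - \frac{2439}{4} = - \frac{3003}{4}$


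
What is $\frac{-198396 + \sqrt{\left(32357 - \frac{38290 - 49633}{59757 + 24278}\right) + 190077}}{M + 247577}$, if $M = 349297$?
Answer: $- \frac{33066}{99479} + \frac{\sqrt{654228838655}}{1023638910} \approx -0.3316$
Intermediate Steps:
$\frac{-198396 + \sqrt{\left(32357 - \frac{38290 - 49633}{59757 + 24278}\right) + 190077}}{M + 247577} = \frac{-198396 + \sqrt{\left(32357 - \frac{38290 - 49633}{59757 + 24278}\right) + 190077}}{349297 + 247577} = \frac{-198396 + \sqrt{\left(32357 - - \frac{11343}{84035}\right) + 190077}}{596874} = \left(-198396 + \sqrt{\left(32357 - \left(-11343\right) \frac{1}{84035}\right) + 190077}\right) \frac{1}{596874} = \left(-198396 + \sqrt{\left(32357 - - \frac{11343}{84035}\right) + 190077}\right) \frac{1}{596874} = \left(-198396 + \sqrt{\left(32357 + \frac{11343}{84035}\right) + 190077}\right) \frac{1}{596874} = \left(-198396 + \sqrt{\frac{2719131838}{84035} + 190077}\right) \frac{1}{596874} = \left(-198396 + \sqrt{\frac{18692252533}{84035}}\right) \frac{1}{596874} = \left(-198396 + \frac{\sqrt{654228838655}}{1715}\right) \frac{1}{596874} = - \frac{33066}{99479} + \frac{\sqrt{654228838655}}{1023638910}$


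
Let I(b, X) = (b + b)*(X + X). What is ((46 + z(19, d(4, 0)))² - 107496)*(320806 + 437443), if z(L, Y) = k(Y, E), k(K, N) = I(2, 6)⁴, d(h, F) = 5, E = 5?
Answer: 21367281435450373052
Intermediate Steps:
I(b, X) = 4*X*b (I(b, X) = (2*b)*(2*X) = 4*X*b)
k(K, N) = 5308416 (k(K, N) = (4*6*2)⁴ = 48⁴ = 5308416)
z(L, Y) = 5308416
((46 + z(19, d(4, 0)))² - 107496)*(320806 + 437443) = ((46 + 5308416)² - 107496)*(320806 + 437443) = (5308462² - 107496)*758249 = (28179768805444 - 107496)*758249 = 28179768697948*758249 = 21367281435450373052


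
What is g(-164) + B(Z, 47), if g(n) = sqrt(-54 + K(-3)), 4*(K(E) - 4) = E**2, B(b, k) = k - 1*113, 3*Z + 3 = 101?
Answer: -66 + I*sqrt(191)/2 ≈ -66.0 + 6.9101*I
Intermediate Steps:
Z = 98/3 (Z = -1 + (1/3)*101 = -1 + 101/3 = 98/3 ≈ 32.667)
B(b, k) = -113 + k (B(b, k) = k - 113 = -113 + k)
K(E) = 4 + E**2/4
g(n) = I*sqrt(191)/2 (g(n) = sqrt(-54 + (4 + (1/4)*(-3)**2)) = sqrt(-54 + (4 + (1/4)*9)) = sqrt(-54 + (4 + 9/4)) = sqrt(-54 + 25/4) = sqrt(-191/4) = I*sqrt(191)/2)
g(-164) + B(Z, 47) = I*sqrt(191)/2 + (-113 + 47) = I*sqrt(191)/2 - 66 = -66 + I*sqrt(191)/2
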